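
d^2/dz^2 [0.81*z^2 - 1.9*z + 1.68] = 1.62000000000000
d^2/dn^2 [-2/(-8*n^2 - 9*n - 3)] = 4*(-64*n^2 - 72*n + (16*n + 9)^2 - 24)/(8*n^2 + 9*n + 3)^3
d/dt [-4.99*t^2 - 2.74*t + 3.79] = -9.98*t - 2.74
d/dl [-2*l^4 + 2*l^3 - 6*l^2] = 2*l*(-4*l^2 + 3*l - 6)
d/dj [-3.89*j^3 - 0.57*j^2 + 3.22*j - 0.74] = -11.67*j^2 - 1.14*j + 3.22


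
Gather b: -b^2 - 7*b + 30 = -b^2 - 7*b + 30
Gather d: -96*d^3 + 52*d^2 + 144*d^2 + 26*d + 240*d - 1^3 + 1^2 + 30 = -96*d^3 + 196*d^2 + 266*d + 30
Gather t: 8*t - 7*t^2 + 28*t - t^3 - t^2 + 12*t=-t^3 - 8*t^2 + 48*t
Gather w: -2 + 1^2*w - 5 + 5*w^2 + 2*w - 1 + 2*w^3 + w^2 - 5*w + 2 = 2*w^3 + 6*w^2 - 2*w - 6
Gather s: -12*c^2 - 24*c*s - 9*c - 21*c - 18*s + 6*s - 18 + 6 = -12*c^2 - 30*c + s*(-24*c - 12) - 12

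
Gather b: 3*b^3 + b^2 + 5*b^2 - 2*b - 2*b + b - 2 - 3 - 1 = 3*b^3 + 6*b^2 - 3*b - 6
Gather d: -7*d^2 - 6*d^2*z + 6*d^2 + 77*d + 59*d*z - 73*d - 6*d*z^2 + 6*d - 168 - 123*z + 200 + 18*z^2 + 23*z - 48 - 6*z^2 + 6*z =d^2*(-6*z - 1) + d*(-6*z^2 + 59*z + 10) + 12*z^2 - 94*z - 16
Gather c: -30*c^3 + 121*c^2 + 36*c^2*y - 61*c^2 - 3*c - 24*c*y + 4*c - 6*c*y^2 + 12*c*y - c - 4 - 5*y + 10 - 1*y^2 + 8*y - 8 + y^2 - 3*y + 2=-30*c^3 + c^2*(36*y + 60) + c*(-6*y^2 - 12*y)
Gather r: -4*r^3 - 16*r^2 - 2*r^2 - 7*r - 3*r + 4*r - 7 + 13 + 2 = -4*r^3 - 18*r^2 - 6*r + 8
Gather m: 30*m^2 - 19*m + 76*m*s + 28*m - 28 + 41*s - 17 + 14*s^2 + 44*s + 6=30*m^2 + m*(76*s + 9) + 14*s^2 + 85*s - 39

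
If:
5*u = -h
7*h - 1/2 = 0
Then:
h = 1/14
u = -1/70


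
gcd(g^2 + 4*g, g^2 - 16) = g + 4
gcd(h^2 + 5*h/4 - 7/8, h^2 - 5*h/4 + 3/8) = h - 1/2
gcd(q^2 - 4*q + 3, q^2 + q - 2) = q - 1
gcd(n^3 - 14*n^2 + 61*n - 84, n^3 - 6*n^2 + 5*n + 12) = n^2 - 7*n + 12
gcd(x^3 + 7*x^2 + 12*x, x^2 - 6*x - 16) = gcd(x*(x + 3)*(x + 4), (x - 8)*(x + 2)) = 1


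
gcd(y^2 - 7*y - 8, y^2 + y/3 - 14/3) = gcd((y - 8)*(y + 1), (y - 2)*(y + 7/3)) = 1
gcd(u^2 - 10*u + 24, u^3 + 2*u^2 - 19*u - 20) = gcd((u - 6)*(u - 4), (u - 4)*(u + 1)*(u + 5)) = u - 4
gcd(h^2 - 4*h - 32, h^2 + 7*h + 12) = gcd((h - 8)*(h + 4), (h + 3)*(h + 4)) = h + 4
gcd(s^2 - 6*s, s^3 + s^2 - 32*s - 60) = s - 6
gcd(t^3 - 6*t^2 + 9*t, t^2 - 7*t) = t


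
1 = 1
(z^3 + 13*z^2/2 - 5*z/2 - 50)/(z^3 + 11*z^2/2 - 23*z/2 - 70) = (2*z - 5)/(2*z - 7)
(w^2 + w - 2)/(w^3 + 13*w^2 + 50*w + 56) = (w - 1)/(w^2 + 11*w + 28)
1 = 1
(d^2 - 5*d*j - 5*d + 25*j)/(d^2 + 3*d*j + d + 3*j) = (d^2 - 5*d*j - 5*d + 25*j)/(d^2 + 3*d*j + d + 3*j)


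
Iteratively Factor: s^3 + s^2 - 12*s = (s)*(s^2 + s - 12) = s*(s - 3)*(s + 4)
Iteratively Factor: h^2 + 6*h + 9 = (h + 3)*(h + 3)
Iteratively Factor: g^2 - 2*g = (g - 2)*(g)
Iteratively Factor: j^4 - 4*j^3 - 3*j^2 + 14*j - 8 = (j + 2)*(j^3 - 6*j^2 + 9*j - 4) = (j - 1)*(j + 2)*(j^2 - 5*j + 4) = (j - 4)*(j - 1)*(j + 2)*(j - 1)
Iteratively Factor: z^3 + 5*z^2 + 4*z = (z + 4)*(z^2 + z) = (z + 1)*(z + 4)*(z)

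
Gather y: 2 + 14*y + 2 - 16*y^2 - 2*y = -16*y^2 + 12*y + 4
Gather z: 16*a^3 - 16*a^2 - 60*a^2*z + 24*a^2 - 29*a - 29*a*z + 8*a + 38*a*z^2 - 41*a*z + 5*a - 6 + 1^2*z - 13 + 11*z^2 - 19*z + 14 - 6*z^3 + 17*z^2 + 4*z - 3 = 16*a^3 + 8*a^2 - 16*a - 6*z^3 + z^2*(38*a + 28) + z*(-60*a^2 - 70*a - 14) - 8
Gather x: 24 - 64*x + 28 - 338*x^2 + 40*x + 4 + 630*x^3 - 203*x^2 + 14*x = 630*x^3 - 541*x^2 - 10*x + 56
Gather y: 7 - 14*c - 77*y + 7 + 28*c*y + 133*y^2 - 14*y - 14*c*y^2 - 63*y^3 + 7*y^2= -14*c - 63*y^3 + y^2*(140 - 14*c) + y*(28*c - 91) + 14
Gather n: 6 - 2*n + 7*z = -2*n + 7*z + 6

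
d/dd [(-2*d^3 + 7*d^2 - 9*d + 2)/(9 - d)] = (4*d^3 - 61*d^2 + 126*d - 79)/(d^2 - 18*d + 81)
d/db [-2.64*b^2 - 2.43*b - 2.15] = -5.28*b - 2.43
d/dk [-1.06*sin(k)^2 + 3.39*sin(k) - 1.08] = (3.39 - 2.12*sin(k))*cos(k)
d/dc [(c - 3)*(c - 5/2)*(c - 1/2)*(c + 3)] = 4*c^3 - 9*c^2 - 31*c/2 + 27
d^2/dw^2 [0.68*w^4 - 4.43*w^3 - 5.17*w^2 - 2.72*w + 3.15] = 8.16*w^2 - 26.58*w - 10.34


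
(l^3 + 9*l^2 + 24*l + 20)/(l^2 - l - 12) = (l^3 + 9*l^2 + 24*l + 20)/(l^2 - l - 12)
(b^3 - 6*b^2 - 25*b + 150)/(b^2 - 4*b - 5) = (b^2 - b - 30)/(b + 1)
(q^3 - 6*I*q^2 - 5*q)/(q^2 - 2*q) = (q^2 - 6*I*q - 5)/(q - 2)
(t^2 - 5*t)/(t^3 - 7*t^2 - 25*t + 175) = t/(t^2 - 2*t - 35)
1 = 1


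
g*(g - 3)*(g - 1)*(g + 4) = g^4 - 13*g^2 + 12*g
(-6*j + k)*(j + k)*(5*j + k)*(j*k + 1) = -30*j^4*k - 31*j^3*k^2 - 30*j^3 - 31*j^2*k + j*k^4 + k^3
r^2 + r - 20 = (r - 4)*(r + 5)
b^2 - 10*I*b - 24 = (b - 6*I)*(b - 4*I)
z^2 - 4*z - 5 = (z - 5)*(z + 1)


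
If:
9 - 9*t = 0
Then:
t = 1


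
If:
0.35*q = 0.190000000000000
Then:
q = 0.54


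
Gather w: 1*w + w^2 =w^2 + w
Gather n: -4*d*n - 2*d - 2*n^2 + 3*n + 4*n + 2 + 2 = -2*d - 2*n^2 + n*(7 - 4*d) + 4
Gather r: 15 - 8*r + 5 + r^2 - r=r^2 - 9*r + 20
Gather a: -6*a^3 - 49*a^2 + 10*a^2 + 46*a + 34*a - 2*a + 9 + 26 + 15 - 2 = -6*a^3 - 39*a^2 + 78*a + 48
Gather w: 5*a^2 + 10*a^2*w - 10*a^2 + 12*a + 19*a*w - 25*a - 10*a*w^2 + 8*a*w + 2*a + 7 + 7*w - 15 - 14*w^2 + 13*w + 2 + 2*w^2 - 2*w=-5*a^2 - 11*a + w^2*(-10*a - 12) + w*(10*a^2 + 27*a + 18) - 6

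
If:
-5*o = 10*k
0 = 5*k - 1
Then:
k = 1/5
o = -2/5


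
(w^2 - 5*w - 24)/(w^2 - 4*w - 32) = (w + 3)/(w + 4)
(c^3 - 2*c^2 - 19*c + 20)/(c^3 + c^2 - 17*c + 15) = (c^2 - c - 20)/(c^2 + 2*c - 15)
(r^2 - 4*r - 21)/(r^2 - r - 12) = (r - 7)/(r - 4)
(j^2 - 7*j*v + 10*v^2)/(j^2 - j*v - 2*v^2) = (j - 5*v)/(j + v)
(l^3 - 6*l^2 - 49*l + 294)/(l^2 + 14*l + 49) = (l^2 - 13*l + 42)/(l + 7)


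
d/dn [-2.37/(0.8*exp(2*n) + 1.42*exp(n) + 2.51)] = (3.792*exp(n) + 3.3654)*exp(n)/(0.8*exp(2*n) + 1.42*exp(n) + 2.51)^2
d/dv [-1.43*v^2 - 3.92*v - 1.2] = -2.86*v - 3.92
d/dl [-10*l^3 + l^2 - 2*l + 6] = -30*l^2 + 2*l - 2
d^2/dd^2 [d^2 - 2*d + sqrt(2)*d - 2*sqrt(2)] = 2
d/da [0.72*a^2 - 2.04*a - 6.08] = 1.44*a - 2.04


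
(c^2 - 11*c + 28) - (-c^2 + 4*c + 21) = 2*c^2 - 15*c + 7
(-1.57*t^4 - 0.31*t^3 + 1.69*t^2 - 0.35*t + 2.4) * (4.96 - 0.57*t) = 0.8949*t^5 - 7.6105*t^4 - 2.5009*t^3 + 8.5819*t^2 - 3.104*t + 11.904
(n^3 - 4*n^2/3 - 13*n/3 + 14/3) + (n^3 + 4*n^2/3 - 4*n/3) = 2*n^3 - 17*n/3 + 14/3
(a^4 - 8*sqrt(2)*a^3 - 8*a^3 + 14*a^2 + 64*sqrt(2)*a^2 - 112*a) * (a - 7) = a^5 - 15*a^4 - 8*sqrt(2)*a^4 + 70*a^3 + 120*sqrt(2)*a^3 - 448*sqrt(2)*a^2 - 210*a^2 + 784*a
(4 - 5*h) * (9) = 36 - 45*h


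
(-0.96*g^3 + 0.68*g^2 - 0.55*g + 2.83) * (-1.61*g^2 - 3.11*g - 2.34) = 1.5456*g^5 + 1.8908*g^4 + 1.0171*g^3 - 4.437*g^2 - 7.5143*g - 6.6222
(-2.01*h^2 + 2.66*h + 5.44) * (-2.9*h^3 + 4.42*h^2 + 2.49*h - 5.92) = 5.829*h^5 - 16.5982*h^4 - 9.0237*h^3 + 42.5674*h^2 - 2.2016*h - 32.2048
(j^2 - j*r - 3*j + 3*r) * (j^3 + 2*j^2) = j^5 - j^4*r - j^4 + j^3*r - 6*j^3 + 6*j^2*r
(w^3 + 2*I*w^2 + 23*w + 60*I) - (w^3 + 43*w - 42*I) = 2*I*w^2 - 20*w + 102*I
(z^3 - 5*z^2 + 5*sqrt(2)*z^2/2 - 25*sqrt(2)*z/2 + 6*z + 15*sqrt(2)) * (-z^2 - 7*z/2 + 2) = -z^5 - 5*sqrt(2)*z^4/2 + 3*z^4/2 + 15*sqrt(2)*z^3/4 + 27*z^3/2 - 31*z^2 + 135*sqrt(2)*z^2/4 - 155*sqrt(2)*z/2 + 12*z + 30*sqrt(2)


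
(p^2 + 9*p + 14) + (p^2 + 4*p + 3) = 2*p^2 + 13*p + 17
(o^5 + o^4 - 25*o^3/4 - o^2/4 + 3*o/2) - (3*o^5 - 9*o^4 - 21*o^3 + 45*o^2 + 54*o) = -2*o^5 + 10*o^4 + 59*o^3/4 - 181*o^2/4 - 105*o/2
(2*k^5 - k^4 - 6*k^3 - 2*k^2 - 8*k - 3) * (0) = 0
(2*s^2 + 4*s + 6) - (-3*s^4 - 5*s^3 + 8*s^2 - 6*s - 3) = 3*s^4 + 5*s^3 - 6*s^2 + 10*s + 9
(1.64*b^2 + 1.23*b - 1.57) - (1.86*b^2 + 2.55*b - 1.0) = -0.22*b^2 - 1.32*b - 0.57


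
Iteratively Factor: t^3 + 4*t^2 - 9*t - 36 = (t - 3)*(t^2 + 7*t + 12) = (t - 3)*(t + 3)*(t + 4)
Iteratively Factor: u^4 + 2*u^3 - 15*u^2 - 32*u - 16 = (u + 1)*(u^3 + u^2 - 16*u - 16) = (u + 1)^2*(u^2 - 16) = (u - 4)*(u + 1)^2*(u + 4)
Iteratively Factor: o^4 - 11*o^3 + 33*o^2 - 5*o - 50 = (o - 5)*(o^3 - 6*o^2 + 3*o + 10) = (o - 5)*(o - 2)*(o^2 - 4*o - 5) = (o - 5)*(o - 2)*(o + 1)*(o - 5)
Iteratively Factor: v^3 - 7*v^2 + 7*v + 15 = (v + 1)*(v^2 - 8*v + 15) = (v - 3)*(v + 1)*(v - 5)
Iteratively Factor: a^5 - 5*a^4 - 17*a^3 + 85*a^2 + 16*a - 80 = (a - 5)*(a^4 - 17*a^2 + 16) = (a - 5)*(a - 1)*(a^3 + a^2 - 16*a - 16) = (a - 5)*(a - 4)*(a - 1)*(a^2 + 5*a + 4) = (a - 5)*(a - 4)*(a - 1)*(a + 1)*(a + 4)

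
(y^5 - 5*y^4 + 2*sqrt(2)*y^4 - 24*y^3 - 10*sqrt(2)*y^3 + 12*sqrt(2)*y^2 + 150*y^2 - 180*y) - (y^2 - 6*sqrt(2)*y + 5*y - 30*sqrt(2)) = y^5 - 5*y^4 + 2*sqrt(2)*y^4 - 24*y^3 - 10*sqrt(2)*y^3 + 12*sqrt(2)*y^2 + 149*y^2 - 185*y + 6*sqrt(2)*y + 30*sqrt(2)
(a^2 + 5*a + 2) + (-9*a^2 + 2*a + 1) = -8*a^2 + 7*a + 3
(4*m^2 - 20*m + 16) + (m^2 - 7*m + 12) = 5*m^2 - 27*m + 28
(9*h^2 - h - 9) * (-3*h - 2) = -27*h^3 - 15*h^2 + 29*h + 18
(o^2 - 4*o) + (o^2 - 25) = 2*o^2 - 4*o - 25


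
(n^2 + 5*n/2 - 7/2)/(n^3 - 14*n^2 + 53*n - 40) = (n + 7/2)/(n^2 - 13*n + 40)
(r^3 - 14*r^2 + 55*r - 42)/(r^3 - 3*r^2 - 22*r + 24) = (r - 7)/(r + 4)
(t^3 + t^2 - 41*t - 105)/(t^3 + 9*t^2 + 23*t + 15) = (t - 7)/(t + 1)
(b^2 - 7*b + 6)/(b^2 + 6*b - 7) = (b - 6)/(b + 7)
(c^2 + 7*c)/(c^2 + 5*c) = (c + 7)/(c + 5)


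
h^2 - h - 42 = (h - 7)*(h + 6)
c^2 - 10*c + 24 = (c - 6)*(c - 4)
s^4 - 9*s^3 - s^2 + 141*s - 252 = (s - 7)*(s - 3)^2*(s + 4)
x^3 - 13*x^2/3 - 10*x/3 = x*(x - 5)*(x + 2/3)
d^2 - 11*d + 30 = (d - 6)*(d - 5)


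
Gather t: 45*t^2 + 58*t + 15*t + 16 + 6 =45*t^2 + 73*t + 22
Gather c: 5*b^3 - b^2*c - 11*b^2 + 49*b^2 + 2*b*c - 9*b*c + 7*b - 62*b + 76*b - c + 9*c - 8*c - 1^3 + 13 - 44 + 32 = 5*b^3 + 38*b^2 + 21*b + c*(-b^2 - 7*b)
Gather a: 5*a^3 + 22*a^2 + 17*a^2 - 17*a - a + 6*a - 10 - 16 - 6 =5*a^3 + 39*a^2 - 12*a - 32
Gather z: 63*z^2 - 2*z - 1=63*z^2 - 2*z - 1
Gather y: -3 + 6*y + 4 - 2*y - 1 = 4*y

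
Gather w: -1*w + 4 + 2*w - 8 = w - 4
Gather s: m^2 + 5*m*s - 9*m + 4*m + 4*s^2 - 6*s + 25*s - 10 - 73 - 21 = m^2 - 5*m + 4*s^2 + s*(5*m + 19) - 104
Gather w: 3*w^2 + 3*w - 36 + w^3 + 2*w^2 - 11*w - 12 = w^3 + 5*w^2 - 8*w - 48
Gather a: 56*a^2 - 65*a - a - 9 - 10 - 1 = 56*a^2 - 66*a - 20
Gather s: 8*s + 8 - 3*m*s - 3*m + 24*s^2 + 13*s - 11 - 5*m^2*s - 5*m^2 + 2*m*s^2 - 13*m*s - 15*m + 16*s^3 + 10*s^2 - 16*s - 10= -5*m^2 - 18*m + 16*s^3 + s^2*(2*m + 34) + s*(-5*m^2 - 16*m + 5) - 13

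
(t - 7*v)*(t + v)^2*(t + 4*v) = t^4 - t^3*v - 33*t^2*v^2 - 59*t*v^3 - 28*v^4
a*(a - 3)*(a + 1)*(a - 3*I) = a^4 - 2*a^3 - 3*I*a^3 - 3*a^2 + 6*I*a^2 + 9*I*a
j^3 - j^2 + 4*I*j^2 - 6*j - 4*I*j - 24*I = (j - 3)*(j + 2)*(j + 4*I)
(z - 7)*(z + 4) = z^2 - 3*z - 28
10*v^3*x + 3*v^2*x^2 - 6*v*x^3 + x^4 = x*(-5*v + x)*(-2*v + x)*(v + x)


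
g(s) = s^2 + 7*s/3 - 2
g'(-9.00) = -15.67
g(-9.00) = 58.00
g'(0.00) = 2.33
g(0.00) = -2.00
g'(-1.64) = -0.95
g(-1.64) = -3.14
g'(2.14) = 6.61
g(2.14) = 7.57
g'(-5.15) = -7.97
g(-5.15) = 12.51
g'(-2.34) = -2.35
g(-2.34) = -1.98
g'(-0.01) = 2.31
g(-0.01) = -2.02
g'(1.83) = 5.99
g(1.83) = 5.62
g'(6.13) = 14.59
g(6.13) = 49.88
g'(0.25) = 2.83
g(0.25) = -1.35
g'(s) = 2*s + 7/3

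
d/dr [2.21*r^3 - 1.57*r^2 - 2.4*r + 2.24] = 6.63*r^2 - 3.14*r - 2.4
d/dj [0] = 0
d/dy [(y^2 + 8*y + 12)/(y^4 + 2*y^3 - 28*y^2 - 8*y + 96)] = 2*(3 - y)/(y^4 - 12*y^3 + 52*y^2 - 96*y + 64)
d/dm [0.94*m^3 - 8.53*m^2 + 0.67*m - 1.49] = 2.82*m^2 - 17.06*m + 0.67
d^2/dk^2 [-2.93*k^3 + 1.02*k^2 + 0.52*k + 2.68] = 2.04 - 17.58*k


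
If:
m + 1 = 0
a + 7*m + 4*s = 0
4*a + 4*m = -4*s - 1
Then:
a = -4/3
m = -1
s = 25/12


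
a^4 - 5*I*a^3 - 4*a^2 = a^2*(a - 4*I)*(a - I)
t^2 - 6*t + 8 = (t - 4)*(t - 2)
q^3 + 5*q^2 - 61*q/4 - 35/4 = (q - 5/2)*(q + 1/2)*(q + 7)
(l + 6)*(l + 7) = l^2 + 13*l + 42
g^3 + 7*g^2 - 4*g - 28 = (g - 2)*(g + 2)*(g + 7)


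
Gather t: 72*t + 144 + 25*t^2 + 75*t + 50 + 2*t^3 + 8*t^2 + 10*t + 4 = 2*t^3 + 33*t^2 + 157*t + 198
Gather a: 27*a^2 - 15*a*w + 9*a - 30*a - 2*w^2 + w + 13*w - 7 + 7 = 27*a^2 + a*(-15*w - 21) - 2*w^2 + 14*w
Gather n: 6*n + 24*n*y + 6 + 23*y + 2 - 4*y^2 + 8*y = n*(24*y + 6) - 4*y^2 + 31*y + 8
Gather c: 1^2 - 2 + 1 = 0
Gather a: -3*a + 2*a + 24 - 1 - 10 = 13 - a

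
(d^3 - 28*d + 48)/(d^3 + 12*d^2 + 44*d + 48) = (d^2 - 6*d + 8)/(d^2 + 6*d + 8)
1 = 1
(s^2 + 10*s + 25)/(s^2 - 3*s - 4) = (s^2 + 10*s + 25)/(s^2 - 3*s - 4)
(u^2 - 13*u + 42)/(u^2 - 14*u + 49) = (u - 6)/(u - 7)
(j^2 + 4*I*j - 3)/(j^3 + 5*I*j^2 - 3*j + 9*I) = (j + I)/(j^2 + 2*I*j + 3)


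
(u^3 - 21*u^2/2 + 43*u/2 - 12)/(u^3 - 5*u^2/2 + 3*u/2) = (u - 8)/u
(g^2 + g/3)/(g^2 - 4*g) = (g + 1/3)/(g - 4)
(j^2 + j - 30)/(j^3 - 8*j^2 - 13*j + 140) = (j + 6)/(j^2 - 3*j - 28)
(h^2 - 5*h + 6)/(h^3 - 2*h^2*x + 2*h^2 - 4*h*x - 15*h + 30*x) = (2 - h)/(-h^2 + 2*h*x - 5*h + 10*x)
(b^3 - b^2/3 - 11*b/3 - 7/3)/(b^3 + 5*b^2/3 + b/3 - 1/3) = (3*b - 7)/(3*b - 1)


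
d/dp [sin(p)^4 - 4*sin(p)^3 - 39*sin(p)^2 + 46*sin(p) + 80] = 2*(2*sin(p)^3 - 6*sin(p)^2 - 39*sin(p) + 23)*cos(p)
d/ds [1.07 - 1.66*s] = -1.66000000000000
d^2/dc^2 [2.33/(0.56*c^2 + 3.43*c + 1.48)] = (-1.461376*c^2 - 8.950928*c + 2.33*(1.12*c + 3.43)*(2.24*c + 6.86) - 3.862208)/(0.56*c^2 + 3.43*c + 1.48)^3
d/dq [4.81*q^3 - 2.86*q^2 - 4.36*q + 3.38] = 14.43*q^2 - 5.72*q - 4.36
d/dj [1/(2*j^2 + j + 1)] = (-4*j - 1)/(2*j^2 + j + 1)^2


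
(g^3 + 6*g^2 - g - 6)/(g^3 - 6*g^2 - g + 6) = (g + 6)/(g - 6)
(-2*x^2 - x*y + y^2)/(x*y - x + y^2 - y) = (-2*x + y)/(y - 1)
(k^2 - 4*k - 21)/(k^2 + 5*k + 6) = (k - 7)/(k + 2)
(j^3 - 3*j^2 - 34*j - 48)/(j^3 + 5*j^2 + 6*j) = (j - 8)/j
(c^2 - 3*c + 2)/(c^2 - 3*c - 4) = (-c^2 + 3*c - 2)/(-c^2 + 3*c + 4)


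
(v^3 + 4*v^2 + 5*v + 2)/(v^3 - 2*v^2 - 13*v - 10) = (v + 1)/(v - 5)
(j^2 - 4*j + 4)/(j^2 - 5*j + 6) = (j - 2)/(j - 3)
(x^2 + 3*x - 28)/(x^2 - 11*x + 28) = (x + 7)/(x - 7)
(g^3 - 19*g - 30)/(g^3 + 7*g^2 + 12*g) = (g^2 - 3*g - 10)/(g*(g + 4))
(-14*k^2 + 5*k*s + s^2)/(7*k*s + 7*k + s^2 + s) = (-2*k + s)/(s + 1)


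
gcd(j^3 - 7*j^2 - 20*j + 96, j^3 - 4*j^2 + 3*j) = j - 3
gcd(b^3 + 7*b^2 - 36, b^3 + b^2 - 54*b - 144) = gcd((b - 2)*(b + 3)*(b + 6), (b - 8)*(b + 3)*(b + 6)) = b^2 + 9*b + 18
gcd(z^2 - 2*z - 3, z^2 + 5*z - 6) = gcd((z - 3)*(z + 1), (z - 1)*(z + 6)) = 1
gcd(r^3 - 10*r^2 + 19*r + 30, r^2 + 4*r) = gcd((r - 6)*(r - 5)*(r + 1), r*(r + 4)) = 1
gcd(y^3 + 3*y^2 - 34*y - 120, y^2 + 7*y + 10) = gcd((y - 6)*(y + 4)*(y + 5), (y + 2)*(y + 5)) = y + 5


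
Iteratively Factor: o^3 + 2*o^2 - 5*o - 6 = (o - 2)*(o^2 + 4*o + 3) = (o - 2)*(o + 3)*(o + 1)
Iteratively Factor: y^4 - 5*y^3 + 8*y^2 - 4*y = (y - 2)*(y^3 - 3*y^2 + 2*y) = y*(y - 2)*(y^2 - 3*y + 2) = y*(y - 2)*(y - 1)*(y - 2)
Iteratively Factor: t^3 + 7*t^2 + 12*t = (t + 3)*(t^2 + 4*t) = t*(t + 3)*(t + 4)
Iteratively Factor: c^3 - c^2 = (c)*(c^2 - c) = c^2*(c - 1)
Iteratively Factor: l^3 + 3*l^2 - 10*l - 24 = (l + 4)*(l^2 - l - 6) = (l - 3)*(l + 4)*(l + 2)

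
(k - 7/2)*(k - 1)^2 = k^3 - 11*k^2/2 + 8*k - 7/2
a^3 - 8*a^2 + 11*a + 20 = (a - 5)*(a - 4)*(a + 1)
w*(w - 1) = w^2 - w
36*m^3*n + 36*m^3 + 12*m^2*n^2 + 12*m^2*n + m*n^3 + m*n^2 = (6*m + n)^2*(m*n + m)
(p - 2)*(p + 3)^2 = p^3 + 4*p^2 - 3*p - 18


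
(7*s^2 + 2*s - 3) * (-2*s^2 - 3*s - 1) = -14*s^4 - 25*s^3 - 7*s^2 + 7*s + 3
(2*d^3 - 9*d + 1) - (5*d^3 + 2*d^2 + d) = -3*d^3 - 2*d^2 - 10*d + 1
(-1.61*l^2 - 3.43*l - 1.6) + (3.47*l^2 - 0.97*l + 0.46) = 1.86*l^2 - 4.4*l - 1.14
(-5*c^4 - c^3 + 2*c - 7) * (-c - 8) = 5*c^5 + 41*c^4 + 8*c^3 - 2*c^2 - 9*c + 56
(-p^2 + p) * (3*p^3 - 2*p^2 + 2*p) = -3*p^5 + 5*p^4 - 4*p^3 + 2*p^2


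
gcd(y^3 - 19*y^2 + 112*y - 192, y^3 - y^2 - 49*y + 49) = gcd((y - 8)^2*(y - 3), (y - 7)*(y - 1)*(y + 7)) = 1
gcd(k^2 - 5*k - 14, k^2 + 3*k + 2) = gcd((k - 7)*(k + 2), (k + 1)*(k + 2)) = k + 2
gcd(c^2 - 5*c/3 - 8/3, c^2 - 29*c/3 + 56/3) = c - 8/3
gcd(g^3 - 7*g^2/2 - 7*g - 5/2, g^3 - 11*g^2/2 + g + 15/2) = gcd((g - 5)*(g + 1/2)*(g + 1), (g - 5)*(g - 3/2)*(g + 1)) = g^2 - 4*g - 5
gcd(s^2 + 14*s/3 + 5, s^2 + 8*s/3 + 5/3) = s + 5/3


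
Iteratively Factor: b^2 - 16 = (b + 4)*(b - 4)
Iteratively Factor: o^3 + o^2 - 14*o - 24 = (o + 2)*(o^2 - o - 12) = (o - 4)*(o + 2)*(o + 3)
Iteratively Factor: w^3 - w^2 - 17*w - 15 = (w + 3)*(w^2 - 4*w - 5) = (w + 1)*(w + 3)*(w - 5)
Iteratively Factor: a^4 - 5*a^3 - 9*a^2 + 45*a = (a)*(a^3 - 5*a^2 - 9*a + 45) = a*(a - 5)*(a^2 - 9) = a*(a - 5)*(a + 3)*(a - 3)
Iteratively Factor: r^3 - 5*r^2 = (r - 5)*(r^2) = r*(r - 5)*(r)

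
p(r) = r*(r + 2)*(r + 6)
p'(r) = r*(r + 2) + r*(r + 6) + (r + 2)*(r + 6) = 3*r^2 + 16*r + 12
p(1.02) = 21.62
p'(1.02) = 31.44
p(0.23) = 3.20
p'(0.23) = 15.84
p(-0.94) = -5.04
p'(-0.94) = -0.39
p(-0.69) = -4.80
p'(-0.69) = 2.39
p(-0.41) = -3.64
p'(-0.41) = 5.94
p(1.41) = 35.63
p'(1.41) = 40.52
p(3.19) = 152.15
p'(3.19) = 93.57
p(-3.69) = 14.41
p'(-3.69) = -6.19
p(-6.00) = 0.00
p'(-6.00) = 24.00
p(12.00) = 3024.00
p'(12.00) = 636.00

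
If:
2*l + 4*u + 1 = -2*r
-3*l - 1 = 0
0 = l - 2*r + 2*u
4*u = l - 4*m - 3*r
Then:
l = -1/3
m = 1/24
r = -1/6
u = 0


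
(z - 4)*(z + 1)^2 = z^3 - 2*z^2 - 7*z - 4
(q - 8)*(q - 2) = q^2 - 10*q + 16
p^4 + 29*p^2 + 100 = (p - 5*I)*(p - 2*I)*(p + 2*I)*(p + 5*I)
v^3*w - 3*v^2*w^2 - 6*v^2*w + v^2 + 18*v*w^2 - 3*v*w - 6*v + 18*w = (v - 6)*(v - 3*w)*(v*w + 1)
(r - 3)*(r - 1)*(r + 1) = r^3 - 3*r^2 - r + 3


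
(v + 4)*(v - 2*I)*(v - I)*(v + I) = v^4 + 4*v^3 - 2*I*v^3 + v^2 - 8*I*v^2 + 4*v - 2*I*v - 8*I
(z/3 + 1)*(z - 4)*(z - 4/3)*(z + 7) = z^4/3 + 14*z^3/9 - 9*z^2 - 176*z/9 + 112/3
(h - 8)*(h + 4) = h^2 - 4*h - 32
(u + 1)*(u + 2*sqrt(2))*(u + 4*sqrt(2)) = u^3 + u^2 + 6*sqrt(2)*u^2 + 6*sqrt(2)*u + 16*u + 16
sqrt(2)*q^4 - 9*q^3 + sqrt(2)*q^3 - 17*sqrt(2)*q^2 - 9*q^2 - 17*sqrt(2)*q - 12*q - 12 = (q - 6*sqrt(2))*(q + sqrt(2)/2)*(q + sqrt(2))*(sqrt(2)*q + sqrt(2))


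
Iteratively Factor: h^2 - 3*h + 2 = (h - 1)*(h - 2)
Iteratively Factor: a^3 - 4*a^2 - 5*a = (a)*(a^2 - 4*a - 5) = a*(a + 1)*(a - 5)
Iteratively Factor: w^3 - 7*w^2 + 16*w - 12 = (w - 2)*(w^2 - 5*w + 6) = (w - 2)^2*(w - 3)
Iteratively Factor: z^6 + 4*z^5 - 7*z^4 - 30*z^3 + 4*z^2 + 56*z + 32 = (z + 4)*(z^5 - 7*z^3 - 2*z^2 + 12*z + 8) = (z + 1)*(z + 4)*(z^4 - z^3 - 6*z^2 + 4*z + 8) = (z + 1)*(z + 2)*(z + 4)*(z^3 - 3*z^2 + 4) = (z - 2)*(z + 1)*(z + 2)*(z + 4)*(z^2 - z - 2) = (z - 2)*(z + 1)^2*(z + 2)*(z + 4)*(z - 2)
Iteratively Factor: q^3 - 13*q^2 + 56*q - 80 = (q - 5)*(q^2 - 8*q + 16) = (q - 5)*(q - 4)*(q - 4)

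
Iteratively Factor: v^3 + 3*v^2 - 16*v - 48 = (v + 4)*(v^2 - v - 12) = (v + 3)*(v + 4)*(v - 4)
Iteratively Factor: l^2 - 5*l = (l)*(l - 5)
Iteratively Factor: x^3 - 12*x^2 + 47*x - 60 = (x - 3)*(x^2 - 9*x + 20) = (x - 5)*(x - 3)*(x - 4)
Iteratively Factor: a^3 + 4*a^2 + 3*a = (a + 1)*(a^2 + 3*a) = (a + 1)*(a + 3)*(a)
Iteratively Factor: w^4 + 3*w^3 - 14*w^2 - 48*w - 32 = (w + 4)*(w^3 - w^2 - 10*w - 8) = (w - 4)*(w + 4)*(w^2 + 3*w + 2) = (w - 4)*(w + 2)*(w + 4)*(w + 1)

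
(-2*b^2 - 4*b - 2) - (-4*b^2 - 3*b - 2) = 2*b^2 - b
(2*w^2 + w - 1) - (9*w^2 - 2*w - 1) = -7*w^2 + 3*w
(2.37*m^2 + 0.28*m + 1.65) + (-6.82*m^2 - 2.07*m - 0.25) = -4.45*m^2 - 1.79*m + 1.4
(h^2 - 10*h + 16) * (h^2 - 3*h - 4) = h^4 - 13*h^3 + 42*h^2 - 8*h - 64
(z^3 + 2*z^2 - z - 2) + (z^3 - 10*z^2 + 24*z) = 2*z^3 - 8*z^2 + 23*z - 2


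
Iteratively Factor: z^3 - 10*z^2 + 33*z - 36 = (z - 4)*(z^2 - 6*z + 9) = (z - 4)*(z - 3)*(z - 3)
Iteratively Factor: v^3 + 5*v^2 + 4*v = (v + 1)*(v^2 + 4*v) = (v + 1)*(v + 4)*(v)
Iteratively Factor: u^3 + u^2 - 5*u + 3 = (u - 1)*(u^2 + 2*u - 3) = (u - 1)^2*(u + 3)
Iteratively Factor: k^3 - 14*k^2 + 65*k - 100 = (k - 5)*(k^2 - 9*k + 20) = (k - 5)^2*(k - 4)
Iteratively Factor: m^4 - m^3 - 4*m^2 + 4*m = (m)*(m^3 - m^2 - 4*m + 4) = m*(m - 2)*(m^2 + m - 2) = m*(m - 2)*(m + 2)*(m - 1)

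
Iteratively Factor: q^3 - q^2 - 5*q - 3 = (q - 3)*(q^2 + 2*q + 1) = (q - 3)*(q + 1)*(q + 1)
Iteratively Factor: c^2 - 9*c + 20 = (c - 5)*(c - 4)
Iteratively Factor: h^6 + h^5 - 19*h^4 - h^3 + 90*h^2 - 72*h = (h - 3)*(h^5 + 4*h^4 - 7*h^3 - 22*h^2 + 24*h) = (h - 3)*(h - 1)*(h^4 + 5*h^3 - 2*h^2 - 24*h) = (h - 3)*(h - 1)*(h + 4)*(h^3 + h^2 - 6*h) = h*(h - 3)*(h - 1)*(h + 4)*(h^2 + h - 6) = h*(h - 3)*(h - 2)*(h - 1)*(h + 4)*(h + 3)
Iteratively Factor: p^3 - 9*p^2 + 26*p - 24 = (p - 3)*(p^2 - 6*p + 8) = (p - 3)*(p - 2)*(p - 4)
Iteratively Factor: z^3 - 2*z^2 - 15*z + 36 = (z - 3)*(z^2 + z - 12) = (z - 3)^2*(z + 4)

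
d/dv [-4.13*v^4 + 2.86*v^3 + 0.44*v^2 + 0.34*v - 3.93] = -16.52*v^3 + 8.58*v^2 + 0.88*v + 0.34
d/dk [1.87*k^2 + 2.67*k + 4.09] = 3.74*k + 2.67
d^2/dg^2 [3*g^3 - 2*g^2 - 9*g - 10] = 18*g - 4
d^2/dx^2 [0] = 0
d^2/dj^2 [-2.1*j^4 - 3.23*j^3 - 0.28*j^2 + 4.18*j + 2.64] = -25.2*j^2 - 19.38*j - 0.56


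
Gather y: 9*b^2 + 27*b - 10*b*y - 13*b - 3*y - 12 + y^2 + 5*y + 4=9*b^2 + 14*b + y^2 + y*(2 - 10*b) - 8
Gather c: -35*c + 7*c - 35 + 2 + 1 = -28*c - 32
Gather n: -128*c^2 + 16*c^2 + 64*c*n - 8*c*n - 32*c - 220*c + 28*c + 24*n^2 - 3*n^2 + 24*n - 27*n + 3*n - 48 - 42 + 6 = -112*c^2 + 56*c*n - 224*c + 21*n^2 - 84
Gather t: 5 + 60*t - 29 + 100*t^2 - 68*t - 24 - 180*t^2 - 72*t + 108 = -80*t^2 - 80*t + 60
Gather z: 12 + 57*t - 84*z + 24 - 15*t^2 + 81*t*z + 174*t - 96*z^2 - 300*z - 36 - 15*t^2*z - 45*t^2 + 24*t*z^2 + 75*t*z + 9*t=-60*t^2 + 240*t + z^2*(24*t - 96) + z*(-15*t^2 + 156*t - 384)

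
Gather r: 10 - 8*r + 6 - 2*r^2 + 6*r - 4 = -2*r^2 - 2*r + 12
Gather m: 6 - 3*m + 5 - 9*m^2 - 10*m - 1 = -9*m^2 - 13*m + 10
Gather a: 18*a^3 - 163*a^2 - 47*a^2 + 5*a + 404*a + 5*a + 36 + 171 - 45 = 18*a^3 - 210*a^2 + 414*a + 162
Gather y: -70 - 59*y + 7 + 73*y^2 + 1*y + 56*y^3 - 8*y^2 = 56*y^3 + 65*y^2 - 58*y - 63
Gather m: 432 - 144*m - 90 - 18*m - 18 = 324 - 162*m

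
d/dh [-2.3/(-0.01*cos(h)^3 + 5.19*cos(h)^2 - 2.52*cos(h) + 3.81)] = (0.069*cos(h)^2 - 23.874*cos(h) + 5.796)*sin(h)/(0.01*cos(h)^3 - 5.19*cos(h)^2 + 2.52*cos(h) - 3.81)^2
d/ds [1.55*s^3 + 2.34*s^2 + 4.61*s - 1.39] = 4.65*s^2 + 4.68*s + 4.61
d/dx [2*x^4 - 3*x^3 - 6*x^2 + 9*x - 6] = 8*x^3 - 9*x^2 - 12*x + 9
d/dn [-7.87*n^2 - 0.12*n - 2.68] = -15.74*n - 0.12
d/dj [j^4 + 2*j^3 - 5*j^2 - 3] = 2*j*(2*j^2 + 3*j - 5)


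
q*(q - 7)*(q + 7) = q^3 - 49*q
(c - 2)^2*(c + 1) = c^3 - 3*c^2 + 4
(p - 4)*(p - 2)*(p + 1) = p^3 - 5*p^2 + 2*p + 8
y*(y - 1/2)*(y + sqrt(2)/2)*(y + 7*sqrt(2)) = y^4 - y^3/2 + 15*sqrt(2)*y^3/2 - 15*sqrt(2)*y^2/4 + 7*y^2 - 7*y/2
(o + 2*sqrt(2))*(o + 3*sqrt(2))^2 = o^3 + 8*sqrt(2)*o^2 + 42*o + 36*sqrt(2)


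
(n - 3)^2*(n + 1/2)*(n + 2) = n^4 - 7*n^3/2 - 5*n^2 + 33*n/2 + 9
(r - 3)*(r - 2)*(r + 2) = r^3 - 3*r^2 - 4*r + 12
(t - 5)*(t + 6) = t^2 + t - 30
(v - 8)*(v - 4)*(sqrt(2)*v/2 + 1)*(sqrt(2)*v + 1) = v^4 - 12*v^3 + 3*sqrt(2)*v^3/2 - 18*sqrt(2)*v^2 + 33*v^2 - 12*v + 48*sqrt(2)*v + 32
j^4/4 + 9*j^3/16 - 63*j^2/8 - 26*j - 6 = (j/4 + 1)*(j - 6)*(j + 1/4)*(j + 4)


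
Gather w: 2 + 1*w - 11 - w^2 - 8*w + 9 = -w^2 - 7*w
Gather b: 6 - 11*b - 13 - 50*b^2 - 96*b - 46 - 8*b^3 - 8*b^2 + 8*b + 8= -8*b^3 - 58*b^2 - 99*b - 45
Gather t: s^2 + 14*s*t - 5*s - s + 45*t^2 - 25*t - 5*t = s^2 - 6*s + 45*t^2 + t*(14*s - 30)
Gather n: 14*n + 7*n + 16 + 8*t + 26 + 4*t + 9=21*n + 12*t + 51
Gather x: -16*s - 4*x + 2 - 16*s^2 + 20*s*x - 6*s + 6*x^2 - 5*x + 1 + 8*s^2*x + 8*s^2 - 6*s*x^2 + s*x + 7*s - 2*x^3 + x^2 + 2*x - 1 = -8*s^2 - 15*s - 2*x^3 + x^2*(7 - 6*s) + x*(8*s^2 + 21*s - 7) + 2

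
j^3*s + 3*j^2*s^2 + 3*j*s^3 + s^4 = s*(j + s)^3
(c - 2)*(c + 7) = c^2 + 5*c - 14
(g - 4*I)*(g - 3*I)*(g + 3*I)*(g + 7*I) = g^4 + 3*I*g^3 + 37*g^2 + 27*I*g + 252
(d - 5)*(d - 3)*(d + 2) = d^3 - 6*d^2 - d + 30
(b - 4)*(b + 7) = b^2 + 3*b - 28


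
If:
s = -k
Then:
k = -s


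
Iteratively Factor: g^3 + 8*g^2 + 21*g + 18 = (g + 2)*(g^2 + 6*g + 9) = (g + 2)*(g + 3)*(g + 3)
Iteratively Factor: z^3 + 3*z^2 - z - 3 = (z - 1)*(z^2 + 4*z + 3) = (z - 1)*(z + 3)*(z + 1)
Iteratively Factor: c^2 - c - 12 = (c - 4)*(c + 3)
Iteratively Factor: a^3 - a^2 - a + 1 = (a - 1)*(a^2 - 1) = (a - 1)^2*(a + 1)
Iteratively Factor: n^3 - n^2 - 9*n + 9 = (n - 3)*(n^2 + 2*n - 3) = (n - 3)*(n + 3)*(n - 1)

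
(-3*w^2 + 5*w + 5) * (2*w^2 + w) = -6*w^4 + 7*w^3 + 15*w^2 + 5*w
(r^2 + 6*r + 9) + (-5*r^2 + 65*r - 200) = -4*r^2 + 71*r - 191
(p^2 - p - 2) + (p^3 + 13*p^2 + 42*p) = p^3 + 14*p^2 + 41*p - 2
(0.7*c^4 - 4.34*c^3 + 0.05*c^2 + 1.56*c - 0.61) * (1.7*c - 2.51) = 1.19*c^5 - 9.135*c^4 + 10.9784*c^3 + 2.5265*c^2 - 4.9526*c + 1.5311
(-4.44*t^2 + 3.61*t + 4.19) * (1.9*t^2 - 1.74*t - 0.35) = -8.436*t^4 + 14.5846*t^3 + 3.2336*t^2 - 8.5541*t - 1.4665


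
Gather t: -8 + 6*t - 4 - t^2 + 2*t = -t^2 + 8*t - 12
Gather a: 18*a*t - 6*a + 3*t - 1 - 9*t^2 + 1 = a*(18*t - 6) - 9*t^2 + 3*t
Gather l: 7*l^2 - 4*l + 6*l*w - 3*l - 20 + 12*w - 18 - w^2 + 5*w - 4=7*l^2 + l*(6*w - 7) - w^2 + 17*w - 42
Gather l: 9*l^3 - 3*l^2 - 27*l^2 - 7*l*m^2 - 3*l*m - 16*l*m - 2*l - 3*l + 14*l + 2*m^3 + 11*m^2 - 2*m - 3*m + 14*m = 9*l^3 - 30*l^2 + l*(-7*m^2 - 19*m + 9) + 2*m^3 + 11*m^2 + 9*m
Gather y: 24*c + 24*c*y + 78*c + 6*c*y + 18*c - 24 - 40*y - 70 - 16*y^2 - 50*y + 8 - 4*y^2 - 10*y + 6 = 120*c - 20*y^2 + y*(30*c - 100) - 80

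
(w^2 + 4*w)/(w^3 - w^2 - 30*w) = (w + 4)/(w^2 - w - 30)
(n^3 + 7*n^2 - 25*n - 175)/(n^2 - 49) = (n^2 - 25)/(n - 7)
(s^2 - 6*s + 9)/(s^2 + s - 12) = (s - 3)/(s + 4)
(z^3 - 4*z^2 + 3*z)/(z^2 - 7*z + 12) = z*(z - 1)/(z - 4)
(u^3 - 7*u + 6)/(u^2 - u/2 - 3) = 2*(u^2 + 2*u - 3)/(2*u + 3)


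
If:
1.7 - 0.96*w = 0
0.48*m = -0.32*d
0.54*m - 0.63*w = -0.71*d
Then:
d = 3.19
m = -2.12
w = 1.77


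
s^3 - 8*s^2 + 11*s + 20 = (s - 5)*(s - 4)*(s + 1)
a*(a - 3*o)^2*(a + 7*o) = a^4 + a^3*o - 33*a^2*o^2 + 63*a*o^3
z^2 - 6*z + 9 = (z - 3)^2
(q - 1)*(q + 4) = q^2 + 3*q - 4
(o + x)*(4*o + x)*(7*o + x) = 28*o^3 + 39*o^2*x + 12*o*x^2 + x^3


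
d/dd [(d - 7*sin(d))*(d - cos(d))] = (d - 7*sin(d))*(sin(d) + 1) - (d - cos(d))*(7*cos(d) - 1)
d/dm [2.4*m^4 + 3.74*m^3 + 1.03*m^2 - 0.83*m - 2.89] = 9.6*m^3 + 11.22*m^2 + 2.06*m - 0.83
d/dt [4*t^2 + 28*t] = 8*t + 28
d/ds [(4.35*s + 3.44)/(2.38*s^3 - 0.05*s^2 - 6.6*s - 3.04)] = (-20.706*s^3 - 24.3441*s^2 + 0.344000000000001*s + 9.48)/(5.6644*s^6 - 0.238*s^5 - 31.4135*s^4 - 13.8104*s^3 + 43.864*s^2 + 40.128*s + 9.2416)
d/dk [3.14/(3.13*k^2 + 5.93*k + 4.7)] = (-19.6564*k - 18.6202)/(3.13*k^2 + 5.93*k + 4.7)^2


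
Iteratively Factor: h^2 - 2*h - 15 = (h + 3)*(h - 5)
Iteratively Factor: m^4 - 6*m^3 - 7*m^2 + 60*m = (m - 4)*(m^3 - 2*m^2 - 15*m) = (m - 5)*(m - 4)*(m^2 + 3*m) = m*(m - 5)*(m - 4)*(m + 3)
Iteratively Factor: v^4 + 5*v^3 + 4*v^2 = (v + 4)*(v^3 + v^2) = (v + 1)*(v + 4)*(v^2) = v*(v + 1)*(v + 4)*(v)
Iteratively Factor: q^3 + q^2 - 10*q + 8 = (q + 4)*(q^2 - 3*q + 2) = (q - 2)*(q + 4)*(q - 1)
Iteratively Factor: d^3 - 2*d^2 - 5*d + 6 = (d - 3)*(d^2 + d - 2) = (d - 3)*(d + 2)*(d - 1)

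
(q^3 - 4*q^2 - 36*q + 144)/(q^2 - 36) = q - 4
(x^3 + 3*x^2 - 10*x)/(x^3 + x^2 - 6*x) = (x + 5)/(x + 3)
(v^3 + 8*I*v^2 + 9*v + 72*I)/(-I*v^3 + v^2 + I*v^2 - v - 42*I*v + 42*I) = (I*v^3 - 8*v^2 + 9*I*v - 72)/(v^3 + v^2*(-1 + I) + v*(42 - I) - 42)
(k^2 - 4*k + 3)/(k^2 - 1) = (k - 3)/(k + 1)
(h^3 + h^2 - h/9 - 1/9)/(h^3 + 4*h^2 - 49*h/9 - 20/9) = (3*h^2 + 2*h - 1)/(3*h^2 + 11*h - 20)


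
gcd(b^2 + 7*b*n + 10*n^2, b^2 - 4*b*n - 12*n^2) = b + 2*n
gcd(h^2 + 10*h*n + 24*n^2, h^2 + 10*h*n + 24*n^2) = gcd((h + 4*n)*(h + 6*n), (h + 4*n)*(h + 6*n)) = h^2 + 10*h*n + 24*n^2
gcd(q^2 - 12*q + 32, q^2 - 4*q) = q - 4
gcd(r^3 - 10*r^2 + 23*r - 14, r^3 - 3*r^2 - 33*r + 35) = r^2 - 8*r + 7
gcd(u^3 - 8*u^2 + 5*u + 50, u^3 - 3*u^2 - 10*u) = u^2 - 3*u - 10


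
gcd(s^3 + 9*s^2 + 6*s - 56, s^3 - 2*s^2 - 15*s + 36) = s + 4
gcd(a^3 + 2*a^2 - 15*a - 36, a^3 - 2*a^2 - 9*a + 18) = a + 3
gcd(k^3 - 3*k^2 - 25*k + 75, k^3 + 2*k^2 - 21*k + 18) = k - 3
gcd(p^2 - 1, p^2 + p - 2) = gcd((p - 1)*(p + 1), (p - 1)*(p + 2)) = p - 1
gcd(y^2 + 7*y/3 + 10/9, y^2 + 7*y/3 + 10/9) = y^2 + 7*y/3 + 10/9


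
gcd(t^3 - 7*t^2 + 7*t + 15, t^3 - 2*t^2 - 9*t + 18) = t - 3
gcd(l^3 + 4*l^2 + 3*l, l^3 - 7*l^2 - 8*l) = l^2 + l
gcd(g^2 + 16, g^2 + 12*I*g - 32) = g + 4*I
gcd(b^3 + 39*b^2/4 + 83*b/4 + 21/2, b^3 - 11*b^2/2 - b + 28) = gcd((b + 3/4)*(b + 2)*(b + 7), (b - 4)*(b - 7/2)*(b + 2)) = b + 2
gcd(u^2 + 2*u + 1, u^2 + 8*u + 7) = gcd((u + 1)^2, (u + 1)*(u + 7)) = u + 1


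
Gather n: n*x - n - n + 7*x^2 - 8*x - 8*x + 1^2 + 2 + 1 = n*(x - 2) + 7*x^2 - 16*x + 4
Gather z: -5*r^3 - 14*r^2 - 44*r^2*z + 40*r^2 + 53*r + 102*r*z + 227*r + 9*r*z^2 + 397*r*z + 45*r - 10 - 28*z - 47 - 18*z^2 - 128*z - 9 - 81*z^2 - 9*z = -5*r^3 + 26*r^2 + 325*r + z^2*(9*r - 99) + z*(-44*r^2 + 499*r - 165) - 66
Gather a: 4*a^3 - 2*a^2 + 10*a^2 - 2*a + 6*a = 4*a^3 + 8*a^2 + 4*a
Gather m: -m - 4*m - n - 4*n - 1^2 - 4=-5*m - 5*n - 5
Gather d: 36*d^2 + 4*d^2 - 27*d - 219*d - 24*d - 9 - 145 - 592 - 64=40*d^2 - 270*d - 810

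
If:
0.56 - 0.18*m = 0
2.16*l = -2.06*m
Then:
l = -2.97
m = 3.11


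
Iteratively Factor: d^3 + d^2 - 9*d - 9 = (d - 3)*(d^2 + 4*d + 3) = (d - 3)*(d + 1)*(d + 3)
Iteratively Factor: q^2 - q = (q - 1)*(q)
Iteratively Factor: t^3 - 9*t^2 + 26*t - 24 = (t - 3)*(t^2 - 6*t + 8) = (t - 4)*(t - 3)*(t - 2)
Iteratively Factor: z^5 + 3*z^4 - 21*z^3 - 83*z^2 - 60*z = (z)*(z^4 + 3*z^3 - 21*z^2 - 83*z - 60) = z*(z + 3)*(z^3 - 21*z - 20) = z*(z + 3)*(z + 4)*(z^2 - 4*z - 5) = z*(z + 1)*(z + 3)*(z + 4)*(z - 5)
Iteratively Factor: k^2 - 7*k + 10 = (k - 2)*(k - 5)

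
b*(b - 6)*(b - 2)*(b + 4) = b^4 - 4*b^3 - 20*b^2 + 48*b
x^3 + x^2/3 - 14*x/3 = x*(x - 2)*(x + 7/3)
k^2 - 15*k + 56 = (k - 8)*(k - 7)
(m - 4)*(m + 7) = m^2 + 3*m - 28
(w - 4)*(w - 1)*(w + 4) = w^3 - w^2 - 16*w + 16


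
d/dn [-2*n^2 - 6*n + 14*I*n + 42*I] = -4*n - 6 + 14*I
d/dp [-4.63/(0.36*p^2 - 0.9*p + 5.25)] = (3.3336*p - 4.167)/(0.36*p^2 - 0.9*p + 5.25)^2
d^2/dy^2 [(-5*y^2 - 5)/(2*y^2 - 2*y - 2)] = 5*(-y^3 - 6*y^2 + 3*y - 3)/(y^6 - 3*y^5 + 5*y^3 - 3*y - 1)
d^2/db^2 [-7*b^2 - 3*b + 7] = -14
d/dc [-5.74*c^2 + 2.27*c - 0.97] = 2.27 - 11.48*c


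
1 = 1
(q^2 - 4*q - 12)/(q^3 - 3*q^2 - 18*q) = (q + 2)/(q*(q + 3))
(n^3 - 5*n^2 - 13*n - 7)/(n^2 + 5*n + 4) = (n^2 - 6*n - 7)/(n + 4)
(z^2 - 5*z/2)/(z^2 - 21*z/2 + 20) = z/(z - 8)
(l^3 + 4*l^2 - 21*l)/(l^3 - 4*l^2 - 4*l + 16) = l*(l^2 + 4*l - 21)/(l^3 - 4*l^2 - 4*l + 16)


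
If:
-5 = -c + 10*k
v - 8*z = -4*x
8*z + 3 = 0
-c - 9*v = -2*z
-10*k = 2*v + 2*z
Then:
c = 213/28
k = 73/280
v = -13/14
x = -29/56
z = -3/8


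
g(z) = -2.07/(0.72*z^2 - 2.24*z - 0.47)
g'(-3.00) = -0.08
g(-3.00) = -0.16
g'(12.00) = 0.01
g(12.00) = -0.03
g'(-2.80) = -0.10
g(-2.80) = -0.18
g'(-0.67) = -3.62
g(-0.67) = -1.53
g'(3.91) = 2.22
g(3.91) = -1.16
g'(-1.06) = -1.06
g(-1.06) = -0.76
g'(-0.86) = -1.82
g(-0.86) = -1.04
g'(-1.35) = -0.58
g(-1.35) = -0.54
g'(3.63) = 7.87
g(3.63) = -2.34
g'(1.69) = 0.08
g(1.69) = 0.94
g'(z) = -2.07*(2.24 - 1.44*z)/(0.72*z^2 - 2.24*z - 0.47)^2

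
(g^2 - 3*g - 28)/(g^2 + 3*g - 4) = (g - 7)/(g - 1)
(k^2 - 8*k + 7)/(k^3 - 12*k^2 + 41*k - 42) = (k - 1)/(k^2 - 5*k + 6)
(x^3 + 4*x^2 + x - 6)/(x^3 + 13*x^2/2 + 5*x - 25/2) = 2*(x^2 + 5*x + 6)/(2*x^2 + 15*x + 25)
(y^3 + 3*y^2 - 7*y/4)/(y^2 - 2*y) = (y^2 + 3*y - 7/4)/(y - 2)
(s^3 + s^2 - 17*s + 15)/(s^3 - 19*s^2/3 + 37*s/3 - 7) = 3*(s + 5)/(3*s - 7)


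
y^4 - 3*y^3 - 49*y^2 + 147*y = y*(y - 7)*(y - 3)*(y + 7)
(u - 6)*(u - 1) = u^2 - 7*u + 6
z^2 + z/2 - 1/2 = (z - 1/2)*(z + 1)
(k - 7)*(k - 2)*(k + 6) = k^3 - 3*k^2 - 40*k + 84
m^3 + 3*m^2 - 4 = (m - 1)*(m + 2)^2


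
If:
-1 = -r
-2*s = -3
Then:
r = 1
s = 3/2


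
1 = 1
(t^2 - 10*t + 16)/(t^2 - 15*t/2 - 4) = 2*(t - 2)/(2*t + 1)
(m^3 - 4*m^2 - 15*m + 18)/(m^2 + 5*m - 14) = (m^3 - 4*m^2 - 15*m + 18)/(m^2 + 5*m - 14)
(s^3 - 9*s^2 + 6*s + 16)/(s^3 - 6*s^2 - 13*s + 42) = (s^2 - 7*s - 8)/(s^2 - 4*s - 21)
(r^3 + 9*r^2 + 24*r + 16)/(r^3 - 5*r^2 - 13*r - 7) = (r^2 + 8*r + 16)/(r^2 - 6*r - 7)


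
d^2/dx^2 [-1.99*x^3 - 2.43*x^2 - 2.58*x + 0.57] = -11.94*x - 4.86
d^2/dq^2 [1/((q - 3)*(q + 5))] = 2*((q - 3)^2 + (q - 3)*(q + 5) + (q + 5)^2)/((q - 3)^3*(q + 5)^3)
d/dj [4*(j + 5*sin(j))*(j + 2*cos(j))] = -4*(j + 5*sin(j))*(2*sin(j) - 1) + 4*(j + 2*cos(j))*(5*cos(j) + 1)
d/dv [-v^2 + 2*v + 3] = 2 - 2*v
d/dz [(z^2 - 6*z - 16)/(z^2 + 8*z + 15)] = 2*(7*z^2 + 31*z + 19)/(z^4 + 16*z^3 + 94*z^2 + 240*z + 225)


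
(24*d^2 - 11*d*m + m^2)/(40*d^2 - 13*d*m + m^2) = (3*d - m)/(5*d - m)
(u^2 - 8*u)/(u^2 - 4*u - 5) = u*(8 - u)/(-u^2 + 4*u + 5)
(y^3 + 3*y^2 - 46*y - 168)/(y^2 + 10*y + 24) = y - 7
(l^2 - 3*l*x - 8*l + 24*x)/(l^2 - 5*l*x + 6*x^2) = (8 - l)/(-l + 2*x)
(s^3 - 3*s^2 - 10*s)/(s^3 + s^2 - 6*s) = (s^2 - 3*s - 10)/(s^2 + s - 6)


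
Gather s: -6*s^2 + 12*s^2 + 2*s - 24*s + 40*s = 6*s^2 + 18*s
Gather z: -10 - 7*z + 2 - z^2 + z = -z^2 - 6*z - 8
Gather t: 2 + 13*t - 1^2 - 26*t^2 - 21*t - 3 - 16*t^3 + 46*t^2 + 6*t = -16*t^3 + 20*t^2 - 2*t - 2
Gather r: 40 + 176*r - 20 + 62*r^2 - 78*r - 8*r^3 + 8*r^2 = -8*r^3 + 70*r^2 + 98*r + 20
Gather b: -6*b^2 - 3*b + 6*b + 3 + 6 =-6*b^2 + 3*b + 9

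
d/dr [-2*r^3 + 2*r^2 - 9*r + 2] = -6*r^2 + 4*r - 9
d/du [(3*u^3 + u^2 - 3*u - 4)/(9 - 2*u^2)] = (-6*u^4 + 75*u^2 + 2*u - 27)/(4*u^4 - 36*u^2 + 81)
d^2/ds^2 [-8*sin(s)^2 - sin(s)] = sin(s) - 16*cos(2*s)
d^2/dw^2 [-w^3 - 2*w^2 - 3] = -6*w - 4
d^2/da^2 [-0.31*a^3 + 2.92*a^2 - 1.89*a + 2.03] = 5.84 - 1.86*a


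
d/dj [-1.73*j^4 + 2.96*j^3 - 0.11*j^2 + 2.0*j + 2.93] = -6.92*j^3 + 8.88*j^2 - 0.22*j + 2.0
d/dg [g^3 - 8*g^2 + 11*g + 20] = 3*g^2 - 16*g + 11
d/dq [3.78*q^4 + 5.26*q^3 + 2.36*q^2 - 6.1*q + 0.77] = 15.12*q^3 + 15.78*q^2 + 4.72*q - 6.1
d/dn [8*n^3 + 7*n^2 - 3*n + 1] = 24*n^2 + 14*n - 3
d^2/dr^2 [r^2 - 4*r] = 2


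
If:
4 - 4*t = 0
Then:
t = 1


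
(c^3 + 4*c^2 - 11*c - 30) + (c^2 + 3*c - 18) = c^3 + 5*c^2 - 8*c - 48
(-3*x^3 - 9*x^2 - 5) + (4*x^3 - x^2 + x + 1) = x^3 - 10*x^2 + x - 4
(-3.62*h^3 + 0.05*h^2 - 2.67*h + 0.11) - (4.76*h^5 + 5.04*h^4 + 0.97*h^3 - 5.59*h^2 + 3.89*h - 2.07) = -4.76*h^5 - 5.04*h^4 - 4.59*h^3 + 5.64*h^2 - 6.56*h + 2.18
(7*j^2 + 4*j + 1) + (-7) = 7*j^2 + 4*j - 6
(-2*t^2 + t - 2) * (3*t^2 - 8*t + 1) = -6*t^4 + 19*t^3 - 16*t^2 + 17*t - 2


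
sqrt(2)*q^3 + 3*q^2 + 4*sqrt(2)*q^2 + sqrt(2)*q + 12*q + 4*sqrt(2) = (q + 4)*(q + sqrt(2))*(sqrt(2)*q + 1)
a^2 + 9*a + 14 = (a + 2)*(a + 7)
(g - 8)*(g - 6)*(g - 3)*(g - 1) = g^4 - 18*g^3 + 107*g^2 - 234*g + 144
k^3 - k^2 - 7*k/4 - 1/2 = (k - 2)*(k + 1/2)^2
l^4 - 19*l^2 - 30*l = l*(l - 5)*(l + 2)*(l + 3)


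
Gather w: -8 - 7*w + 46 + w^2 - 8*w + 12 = w^2 - 15*w + 50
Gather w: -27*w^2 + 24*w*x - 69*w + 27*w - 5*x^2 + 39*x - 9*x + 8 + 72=-27*w^2 + w*(24*x - 42) - 5*x^2 + 30*x + 80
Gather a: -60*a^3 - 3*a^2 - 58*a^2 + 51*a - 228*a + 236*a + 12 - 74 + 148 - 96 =-60*a^3 - 61*a^2 + 59*a - 10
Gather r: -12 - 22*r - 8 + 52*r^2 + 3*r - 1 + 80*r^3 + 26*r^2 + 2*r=80*r^3 + 78*r^2 - 17*r - 21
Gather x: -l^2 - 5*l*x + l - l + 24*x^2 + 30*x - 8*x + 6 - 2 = -l^2 + 24*x^2 + x*(22 - 5*l) + 4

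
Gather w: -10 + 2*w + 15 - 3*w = 5 - w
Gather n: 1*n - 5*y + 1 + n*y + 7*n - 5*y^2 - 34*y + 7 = n*(y + 8) - 5*y^2 - 39*y + 8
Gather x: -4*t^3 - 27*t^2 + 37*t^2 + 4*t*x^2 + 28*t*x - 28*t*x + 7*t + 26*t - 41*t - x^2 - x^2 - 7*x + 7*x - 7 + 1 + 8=-4*t^3 + 10*t^2 - 8*t + x^2*(4*t - 2) + 2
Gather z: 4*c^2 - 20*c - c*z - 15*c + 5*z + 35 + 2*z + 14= 4*c^2 - 35*c + z*(7 - c) + 49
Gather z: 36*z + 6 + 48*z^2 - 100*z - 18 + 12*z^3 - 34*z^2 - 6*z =12*z^3 + 14*z^2 - 70*z - 12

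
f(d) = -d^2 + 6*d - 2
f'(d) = 6 - 2*d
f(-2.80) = -26.64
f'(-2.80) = 11.60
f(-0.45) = -4.90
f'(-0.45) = 6.90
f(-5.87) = -71.68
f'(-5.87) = 17.74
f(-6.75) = -88.06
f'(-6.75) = 19.50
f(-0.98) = -8.84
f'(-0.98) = 7.96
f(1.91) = 5.81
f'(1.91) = 2.18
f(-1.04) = -9.32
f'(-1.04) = 8.08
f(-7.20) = -97.04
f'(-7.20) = 20.40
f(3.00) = 7.00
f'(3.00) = 0.00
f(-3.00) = -29.00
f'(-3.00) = 12.00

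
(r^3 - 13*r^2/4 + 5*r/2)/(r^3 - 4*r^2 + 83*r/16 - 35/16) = 4*r*(r - 2)/(4*r^2 - 11*r + 7)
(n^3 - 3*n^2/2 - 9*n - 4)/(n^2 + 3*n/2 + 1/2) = (n^2 - 2*n - 8)/(n + 1)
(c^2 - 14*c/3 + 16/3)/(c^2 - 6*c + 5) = (3*c^2 - 14*c + 16)/(3*(c^2 - 6*c + 5))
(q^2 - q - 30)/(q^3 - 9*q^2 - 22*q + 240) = 1/(q - 8)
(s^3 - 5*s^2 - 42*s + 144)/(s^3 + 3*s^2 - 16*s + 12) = (s^2 - 11*s + 24)/(s^2 - 3*s + 2)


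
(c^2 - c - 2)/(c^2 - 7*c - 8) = (c - 2)/(c - 8)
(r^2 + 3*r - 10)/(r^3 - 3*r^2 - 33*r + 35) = (r - 2)/(r^2 - 8*r + 7)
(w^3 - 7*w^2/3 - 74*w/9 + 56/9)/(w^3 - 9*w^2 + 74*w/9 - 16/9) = (3*w^2 - 5*w - 28)/(3*w^2 - 25*w + 8)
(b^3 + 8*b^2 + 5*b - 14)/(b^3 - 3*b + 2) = (b + 7)/(b - 1)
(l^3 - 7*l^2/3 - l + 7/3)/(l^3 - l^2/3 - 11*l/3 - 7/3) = (l - 1)/(l + 1)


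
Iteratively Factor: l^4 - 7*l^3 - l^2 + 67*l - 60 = (l - 5)*(l^3 - 2*l^2 - 11*l + 12) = (l - 5)*(l - 4)*(l^2 + 2*l - 3) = (l - 5)*(l - 4)*(l + 3)*(l - 1)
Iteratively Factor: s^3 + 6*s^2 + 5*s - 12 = (s + 4)*(s^2 + 2*s - 3) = (s + 3)*(s + 4)*(s - 1)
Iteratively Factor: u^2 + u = (u + 1)*(u)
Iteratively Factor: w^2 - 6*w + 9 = (w - 3)*(w - 3)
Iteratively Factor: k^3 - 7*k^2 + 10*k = (k - 5)*(k^2 - 2*k) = (k - 5)*(k - 2)*(k)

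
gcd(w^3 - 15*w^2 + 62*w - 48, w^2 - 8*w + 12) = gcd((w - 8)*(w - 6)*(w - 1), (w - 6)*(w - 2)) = w - 6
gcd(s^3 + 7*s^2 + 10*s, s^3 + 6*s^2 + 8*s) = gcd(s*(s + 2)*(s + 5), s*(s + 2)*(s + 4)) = s^2 + 2*s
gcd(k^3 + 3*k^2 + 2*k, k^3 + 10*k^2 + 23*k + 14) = k^2 + 3*k + 2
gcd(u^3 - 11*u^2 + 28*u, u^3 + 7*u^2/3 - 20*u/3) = u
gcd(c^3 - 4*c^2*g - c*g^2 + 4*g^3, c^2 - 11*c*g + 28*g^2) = c - 4*g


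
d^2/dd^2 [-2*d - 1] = 0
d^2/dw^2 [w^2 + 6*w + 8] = 2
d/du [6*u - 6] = 6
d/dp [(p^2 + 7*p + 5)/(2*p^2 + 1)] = (-14*p^2 - 18*p + 7)/(4*p^4 + 4*p^2 + 1)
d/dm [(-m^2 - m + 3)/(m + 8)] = (-m^2 - 16*m - 11)/(m^2 + 16*m + 64)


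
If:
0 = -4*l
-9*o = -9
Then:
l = 0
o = 1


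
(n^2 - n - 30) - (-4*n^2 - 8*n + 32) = 5*n^2 + 7*n - 62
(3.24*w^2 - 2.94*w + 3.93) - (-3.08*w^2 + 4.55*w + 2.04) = 6.32*w^2 - 7.49*w + 1.89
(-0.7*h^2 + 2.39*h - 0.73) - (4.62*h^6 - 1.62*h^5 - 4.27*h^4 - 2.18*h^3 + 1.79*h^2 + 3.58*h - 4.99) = -4.62*h^6 + 1.62*h^5 + 4.27*h^4 + 2.18*h^3 - 2.49*h^2 - 1.19*h + 4.26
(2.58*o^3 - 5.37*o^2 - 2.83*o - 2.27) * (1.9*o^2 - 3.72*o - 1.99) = 4.902*o^5 - 19.8006*o^4 + 9.4652*o^3 + 16.9009*o^2 + 14.0761*o + 4.5173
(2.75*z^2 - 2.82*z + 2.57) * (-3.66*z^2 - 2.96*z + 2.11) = -10.065*z^4 + 2.1812*z^3 + 4.7435*z^2 - 13.5574*z + 5.4227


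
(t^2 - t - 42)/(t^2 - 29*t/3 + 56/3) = 3*(t + 6)/(3*t - 8)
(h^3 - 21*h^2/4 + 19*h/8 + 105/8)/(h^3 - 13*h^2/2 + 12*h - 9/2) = (8*h^2 - 18*h - 35)/(4*(2*h^2 - 7*h + 3))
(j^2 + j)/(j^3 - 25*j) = (j + 1)/(j^2 - 25)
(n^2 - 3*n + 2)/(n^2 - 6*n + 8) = (n - 1)/(n - 4)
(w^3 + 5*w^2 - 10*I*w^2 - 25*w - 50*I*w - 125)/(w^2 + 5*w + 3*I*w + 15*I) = (w^2 - 10*I*w - 25)/(w + 3*I)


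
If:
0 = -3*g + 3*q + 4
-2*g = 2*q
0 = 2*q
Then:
No Solution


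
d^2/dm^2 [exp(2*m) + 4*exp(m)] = 4*(exp(m) + 1)*exp(m)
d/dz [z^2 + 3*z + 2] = 2*z + 3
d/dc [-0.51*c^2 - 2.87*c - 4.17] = -1.02*c - 2.87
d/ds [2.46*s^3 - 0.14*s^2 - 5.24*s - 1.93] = 7.38*s^2 - 0.28*s - 5.24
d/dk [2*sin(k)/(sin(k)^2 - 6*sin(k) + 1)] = 2*cos(k)^3/(sin(k)^2 - 6*sin(k) + 1)^2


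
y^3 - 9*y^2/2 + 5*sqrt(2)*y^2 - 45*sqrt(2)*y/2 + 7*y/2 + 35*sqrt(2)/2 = (y - 7/2)*(y - 1)*(y + 5*sqrt(2))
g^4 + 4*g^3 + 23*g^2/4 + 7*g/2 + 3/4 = (g + 1/2)*(g + 1)^2*(g + 3/2)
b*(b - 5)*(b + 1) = b^3 - 4*b^2 - 5*b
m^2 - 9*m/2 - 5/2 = (m - 5)*(m + 1/2)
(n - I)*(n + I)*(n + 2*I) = n^3 + 2*I*n^2 + n + 2*I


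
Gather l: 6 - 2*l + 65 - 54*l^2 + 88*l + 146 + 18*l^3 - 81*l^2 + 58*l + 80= 18*l^3 - 135*l^2 + 144*l + 297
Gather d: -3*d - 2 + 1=-3*d - 1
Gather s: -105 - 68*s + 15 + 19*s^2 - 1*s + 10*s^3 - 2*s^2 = 10*s^3 + 17*s^2 - 69*s - 90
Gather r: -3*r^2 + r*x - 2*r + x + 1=-3*r^2 + r*(x - 2) + x + 1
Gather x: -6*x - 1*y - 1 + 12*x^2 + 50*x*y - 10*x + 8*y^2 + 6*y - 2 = 12*x^2 + x*(50*y - 16) + 8*y^2 + 5*y - 3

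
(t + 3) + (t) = 2*t + 3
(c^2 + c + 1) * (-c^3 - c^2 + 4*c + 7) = -c^5 - 2*c^4 + 2*c^3 + 10*c^2 + 11*c + 7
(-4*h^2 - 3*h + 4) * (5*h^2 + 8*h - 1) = -20*h^4 - 47*h^3 + 35*h - 4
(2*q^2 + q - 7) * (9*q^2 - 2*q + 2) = 18*q^4 + 5*q^3 - 61*q^2 + 16*q - 14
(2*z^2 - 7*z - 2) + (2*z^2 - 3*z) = 4*z^2 - 10*z - 2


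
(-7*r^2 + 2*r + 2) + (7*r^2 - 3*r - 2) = -r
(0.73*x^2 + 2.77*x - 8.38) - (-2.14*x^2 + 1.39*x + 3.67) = 2.87*x^2 + 1.38*x - 12.05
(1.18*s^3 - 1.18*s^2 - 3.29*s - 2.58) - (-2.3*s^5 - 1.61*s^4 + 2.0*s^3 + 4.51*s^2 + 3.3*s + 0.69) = 2.3*s^5 + 1.61*s^4 - 0.82*s^3 - 5.69*s^2 - 6.59*s - 3.27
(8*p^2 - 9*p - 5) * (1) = 8*p^2 - 9*p - 5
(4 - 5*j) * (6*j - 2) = -30*j^2 + 34*j - 8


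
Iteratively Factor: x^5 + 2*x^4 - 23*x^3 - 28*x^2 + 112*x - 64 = (x - 1)*(x^4 + 3*x^3 - 20*x^2 - 48*x + 64) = (x - 1)*(x + 4)*(x^3 - x^2 - 16*x + 16) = (x - 1)^2*(x + 4)*(x^2 - 16) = (x - 1)^2*(x + 4)^2*(x - 4)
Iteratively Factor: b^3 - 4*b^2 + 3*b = (b - 3)*(b^2 - b) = b*(b - 3)*(b - 1)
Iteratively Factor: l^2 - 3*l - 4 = (l - 4)*(l + 1)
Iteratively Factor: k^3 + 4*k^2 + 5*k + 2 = (k + 1)*(k^2 + 3*k + 2) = (k + 1)*(k + 2)*(k + 1)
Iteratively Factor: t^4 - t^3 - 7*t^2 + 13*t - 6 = (t - 1)*(t^3 - 7*t + 6) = (t - 2)*(t - 1)*(t^2 + 2*t - 3) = (t - 2)*(t - 1)^2*(t + 3)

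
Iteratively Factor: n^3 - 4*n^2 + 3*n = (n - 3)*(n^2 - n) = n*(n - 3)*(n - 1)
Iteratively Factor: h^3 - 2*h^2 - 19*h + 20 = (h + 4)*(h^2 - 6*h + 5) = (h - 1)*(h + 4)*(h - 5)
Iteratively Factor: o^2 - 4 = (o - 2)*(o + 2)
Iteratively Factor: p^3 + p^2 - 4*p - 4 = (p - 2)*(p^2 + 3*p + 2) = (p - 2)*(p + 1)*(p + 2)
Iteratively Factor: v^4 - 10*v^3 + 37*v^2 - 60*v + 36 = (v - 2)*(v^3 - 8*v^2 + 21*v - 18) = (v - 3)*(v - 2)*(v^2 - 5*v + 6) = (v - 3)^2*(v - 2)*(v - 2)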